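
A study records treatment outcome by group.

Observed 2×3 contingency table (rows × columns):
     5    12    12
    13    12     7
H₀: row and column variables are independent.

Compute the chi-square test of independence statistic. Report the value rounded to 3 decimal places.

test statistic = 4.735

Row totals [29, 32], col totals [18, 24, 19], n=61
χ² = (5−8.56)²/8.56 + (12−11.41)²/11.41 + (12−9.03)²/9.03 + (13−9.44)²/9.44 + (12−12.59)²/12.59 + (7−9.97)²/9.97 = 4.7353
df = 2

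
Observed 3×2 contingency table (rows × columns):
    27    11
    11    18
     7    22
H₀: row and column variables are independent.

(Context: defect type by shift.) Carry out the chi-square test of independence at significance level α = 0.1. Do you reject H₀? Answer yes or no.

Row totals [38, 29, 29], col totals [45, 51], n=96
χ² = (27−17.81)²/17.81 + (11−20.19)²/20.19 + (11−13.59)²/13.59 + (18−15.41)²/15.41 + (7−13.59)²/13.59 + (22−15.41)²/15.41 = 15.8721
df = 2
p-value (upper-tail) = 0.00036
At α=0.1: p < α → reject H₀

reject H₀: yes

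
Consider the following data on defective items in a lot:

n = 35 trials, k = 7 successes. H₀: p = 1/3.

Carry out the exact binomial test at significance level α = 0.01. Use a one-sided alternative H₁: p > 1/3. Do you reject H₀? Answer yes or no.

reject H₀: no

Exact binomial: n=35, k=7, p₀=1/3=0.3333
P(X≥7) from Σ C(n,i)·p₀^i·(1−p₀)^(n−i)
p-value (one-sided, H₁ greater) = 0.97269
At α=0.01: p ≥ α → fail to reject H₀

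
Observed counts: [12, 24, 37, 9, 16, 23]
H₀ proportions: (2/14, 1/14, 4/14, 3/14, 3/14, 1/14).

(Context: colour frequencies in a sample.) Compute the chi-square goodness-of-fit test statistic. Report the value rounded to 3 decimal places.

n = 121; E_i = n·p_i = [17.29, 8.64, 34.57, 25.93, 25.93, 8.64]
χ² = (12−17.29)²/17.29 + (24−8.64)²/8.64 + (37−34.57)²/34.57 + (9−25.93)²/25.93 + (16−25.93)²/25.93 + (23−8.64)²/8.64 = 67.7782
df = 5

test statistic = 67.778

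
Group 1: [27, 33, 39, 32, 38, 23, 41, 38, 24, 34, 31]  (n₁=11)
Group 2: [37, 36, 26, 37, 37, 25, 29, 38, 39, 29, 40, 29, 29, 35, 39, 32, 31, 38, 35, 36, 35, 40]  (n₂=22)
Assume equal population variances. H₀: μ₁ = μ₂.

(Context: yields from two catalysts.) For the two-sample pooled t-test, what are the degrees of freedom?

degrees of freedom = 31

df = n₁ + n₂ − 2 = 11 + 22 − 2 = 31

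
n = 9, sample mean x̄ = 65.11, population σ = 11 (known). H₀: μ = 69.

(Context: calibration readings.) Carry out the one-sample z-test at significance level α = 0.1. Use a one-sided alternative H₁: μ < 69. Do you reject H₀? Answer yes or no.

reject H₀: no

SE = σ/√n = 11/√9 = 3.6667
z = (x̄−μ₀)/SE = (65.11−69)/3.6667 = -1.0609
p-value (one-sided, H₁ less) = 0.14437
At α=0.1: p ≥ α → fail to reject H₀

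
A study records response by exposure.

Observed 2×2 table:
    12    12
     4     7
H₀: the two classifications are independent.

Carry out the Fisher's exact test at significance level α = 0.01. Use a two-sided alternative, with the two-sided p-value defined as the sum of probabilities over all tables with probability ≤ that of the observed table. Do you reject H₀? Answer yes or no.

Margins: r₁=24, r₂=11, c₁=16, c₂=19, n=35
p_obs = C(24,12)·C(11,4)/C(35,16); sum pmf over tables with pmf ≤ p_obs
p-value (two-sided) = 0.49277
At α=0.01: p ≥ α → fail to reject H₀

reject H₀: no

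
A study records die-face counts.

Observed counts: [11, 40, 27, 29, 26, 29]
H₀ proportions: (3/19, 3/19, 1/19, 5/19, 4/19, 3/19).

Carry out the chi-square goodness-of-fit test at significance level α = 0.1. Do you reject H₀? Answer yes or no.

n = 162; E_i = n·p_i = [25.58, 25.58, 8.53, 42.63, 34.11, 25.58]
χ² = (11−25.58)²/25.58 + (40−25.58)²/25.58 + (27−8.53)²/8.53 + (29−42.63)²/42.63 + (26−34.11)²/34.11 + (29−25.58)²/25.58 = 63.2086
df = 5
p-value (upper-tail) = 0.00000
At α=0.1: p < α → reject H₀

reject H₀: yes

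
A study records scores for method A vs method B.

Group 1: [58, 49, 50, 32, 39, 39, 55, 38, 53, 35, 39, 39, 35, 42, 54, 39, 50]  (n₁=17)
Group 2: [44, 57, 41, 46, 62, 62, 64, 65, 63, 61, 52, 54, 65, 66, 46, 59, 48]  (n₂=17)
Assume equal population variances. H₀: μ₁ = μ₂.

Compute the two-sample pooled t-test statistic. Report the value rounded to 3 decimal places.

test statistic = -4.323

x̄₁=43.882, s₁=8.162, n₁=17
x̄₂=56.176, s₂=8.420, n₂=17
s_p² = [16·8.162² + 16·8.420²]/32 = 68.7574
SE = √(s_p²·(1/17+1/17)) = 2.8441
t = (43.882−56.176)/2.8441 = -4.3226
df = 32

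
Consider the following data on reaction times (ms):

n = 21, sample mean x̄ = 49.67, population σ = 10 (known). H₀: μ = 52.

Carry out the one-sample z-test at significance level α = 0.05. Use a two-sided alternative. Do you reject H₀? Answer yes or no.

reject H₀: no

SE = σ/√n = 10/√21 = 2.1822
z = (x̄−μ₀)/SE = (49.67−52)/2.1822 = -1.0677
p-value (two-sided) = 0.28564
At α=0.05: p ≥ α → fail to reject H₀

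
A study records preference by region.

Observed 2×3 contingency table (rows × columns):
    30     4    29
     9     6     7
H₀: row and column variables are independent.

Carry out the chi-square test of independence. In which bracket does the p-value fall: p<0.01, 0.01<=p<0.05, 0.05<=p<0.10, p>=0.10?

p-value bracket: 0.01<=p<0.05

Row totals [63, 22], col totals [39, 10, 36], n=85
χ² = (30−28.91)²/28.91 + (4−7.41)²/7.41 + (29−26.68)²/26.68 + (9−10.09)²/10.09 + (6−2.59)²/2.59 + (7−9.32)²/9.32 = 7.0056
df = 2
p-value (upper-tail) = 0.03011
→ bracket: 0.01<=p<0.05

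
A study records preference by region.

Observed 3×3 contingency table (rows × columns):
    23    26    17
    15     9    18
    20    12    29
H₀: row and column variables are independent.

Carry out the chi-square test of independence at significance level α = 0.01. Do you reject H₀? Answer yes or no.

reject H₀: no

Row totals [66, 42, 61], col totals [58, 47, 64], n=169
χ² = (23−22.65)²/22.65 + (26−18.36)²/18.36 + (17−24.99)²/24.99 + (15−14.41)²/14.41 + (9−11.68)²/11.68 + (18−15.91)²/15.91 + (20−20.93)²/20.93 + (12−16.96)²/16.96 + (29−23.10)²/23.10 = 9.6623
df = 4
p-value (upper-tail) = 0.04652
At α=0.01: p ≥ α → fail to reject H₀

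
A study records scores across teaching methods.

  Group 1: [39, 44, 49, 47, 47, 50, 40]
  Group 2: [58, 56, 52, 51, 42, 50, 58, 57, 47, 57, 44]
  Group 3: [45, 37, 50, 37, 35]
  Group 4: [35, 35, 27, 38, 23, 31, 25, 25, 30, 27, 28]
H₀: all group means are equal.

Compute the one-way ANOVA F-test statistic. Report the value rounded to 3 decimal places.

test statistic = 34.548

Group means [45.14, 52.00, 40.80, 29.45], grand mean 41.647
SSB = Σnᵢ(x̄ᵢ−x̄)² = 2903.380; SSW = ΣΣ(x−x̄ᵢ)² = 840.384
MSB = 2903.380/3 = 967.7934; MSW = 840.384/30 = 28.0128
F = MSB/MSW = 34.5482
df = (3, 30)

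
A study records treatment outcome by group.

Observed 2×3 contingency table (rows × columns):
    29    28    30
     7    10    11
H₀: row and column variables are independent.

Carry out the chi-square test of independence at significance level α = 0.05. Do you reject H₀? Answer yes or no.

Row totals [87, 28], col totals [36, 38, 41], n=115
χ² = (29−27.23)²/27.23 + (28−28.75)²/28.75 + (30−31.02)²/31.02 + (7−8.77)²/8.77 + (10−9.25)²/9.25 + (11−9.98)²/9.98 = 0.6869
df = 2
p-value (upper-tail) = 0.70933
At α=0.05: p ≥ α → fail to reject H₀

reject H₀: no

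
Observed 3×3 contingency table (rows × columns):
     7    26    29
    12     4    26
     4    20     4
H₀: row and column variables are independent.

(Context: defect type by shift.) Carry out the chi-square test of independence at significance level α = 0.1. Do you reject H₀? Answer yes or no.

Row totals [62, 42, 28], col totals [23, 50, 59], n=132
χ² = (7−10.80)²/10.80 + (26−23.48)²/23.48 + (29−27.71)²/27.71 + (12−7.32)²/7.32 + (4−15.91)²/15.91 + (26−18.77)²/18.77 + (4−4.88)²/4.88 + (20−10.61)²/10.61 + (4−12.52)²/12.52 = 30.6327
df = 4
p-value (upper-tail) = 0.00000
At α=0.1: p < α → reject H₀

reject H₀: yes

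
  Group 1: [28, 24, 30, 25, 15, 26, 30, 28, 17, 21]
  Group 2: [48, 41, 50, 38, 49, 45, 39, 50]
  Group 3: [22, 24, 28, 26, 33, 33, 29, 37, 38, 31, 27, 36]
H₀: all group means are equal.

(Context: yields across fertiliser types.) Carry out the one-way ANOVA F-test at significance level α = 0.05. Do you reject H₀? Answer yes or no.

reject H₀: yes

Group means [24.40, 45.00, 30.33], grand mean 32.267
SSB = Σnᵢ(x̄ᵢ−x̄)² = 1960.800; SSW = ΣΣ(x−x̄ᵢ)² = 719.067
MSB = 1960.800/2 = 980.4000; MSW = 719.067/27 = 26.6321
F = MSB/MSW = 36.8127
df = (2, 27)
p-value (upper-tail) = 0.00000
At α=0.05: p < α → reject H₀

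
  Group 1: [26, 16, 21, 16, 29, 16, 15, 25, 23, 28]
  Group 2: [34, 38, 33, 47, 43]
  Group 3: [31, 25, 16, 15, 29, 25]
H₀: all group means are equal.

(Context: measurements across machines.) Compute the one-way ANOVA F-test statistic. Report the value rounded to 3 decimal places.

test statistic = 15.532

Group means [21.50, 39.00, 23.50], grand mean 26.238
SSB = Σnᵢ(x̄ᵢ−x̄)² = 1083.810; SSW = ΣΣ(x−x̄ᵢ)² = 628.000
MSB = 1083.810/2 = 541.9048; MSW = 628.000/18 = 34.8889
F = MSB/MSW = 15.5323
df = (2, 18)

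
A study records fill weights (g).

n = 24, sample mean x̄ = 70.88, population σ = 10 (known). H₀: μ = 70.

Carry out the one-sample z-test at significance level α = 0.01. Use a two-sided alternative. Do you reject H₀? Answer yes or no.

reject H₀: no

SE = σ/√n = 10/√24 = 2.0412
z = (x̄−μ₀)/SE = (70.88−70)/2.0412 = 0.4311
p-value (two-sided) = 0.66639
At α=0.01: p ≥ α → fail to reject H₀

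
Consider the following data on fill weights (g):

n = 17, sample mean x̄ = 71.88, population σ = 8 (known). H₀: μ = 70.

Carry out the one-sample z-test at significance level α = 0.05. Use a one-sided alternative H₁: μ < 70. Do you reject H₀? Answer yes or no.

reject H₀: no

SE = σ/√n = 8/√17 = 1.9403
z = (x̄−μ₀)/SE = (71.88−70)/1.9403 = 0.9689
p-value (one-sided, H₁ less) = 0.83371
At α=0.05: p ≥ α → fail to reject H₀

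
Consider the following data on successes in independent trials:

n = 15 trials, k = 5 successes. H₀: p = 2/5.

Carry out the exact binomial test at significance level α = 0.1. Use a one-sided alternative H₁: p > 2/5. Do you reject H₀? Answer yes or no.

reject H₀: no

Exact binomial: n=15, k=5, p₀=2/5=0.4000
P(X≥5) from Σ C(n,i)·p₀^i·(1−p₀)^(n−i)
p-value (one-sided, H₁ greater) = 0.78272
At α=0.1: p ≥ α → fail to reject H₀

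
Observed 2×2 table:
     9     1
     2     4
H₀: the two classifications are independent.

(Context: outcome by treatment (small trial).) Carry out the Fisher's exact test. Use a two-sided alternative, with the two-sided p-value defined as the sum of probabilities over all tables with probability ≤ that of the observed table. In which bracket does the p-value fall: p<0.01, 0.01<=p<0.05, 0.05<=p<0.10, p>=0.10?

Margins: r₁=10, r₂=6, c₁=11, c₂=5, n=16
p_obs = C(10,9)·C(6,2)/C(16,11); sum pmf over tables with pmf ≤ p_obs
p-value (two-sided) = 0.03571
→ bracket: 0.01<=p<0.05

p-value bracket: 0.01<=p<0.05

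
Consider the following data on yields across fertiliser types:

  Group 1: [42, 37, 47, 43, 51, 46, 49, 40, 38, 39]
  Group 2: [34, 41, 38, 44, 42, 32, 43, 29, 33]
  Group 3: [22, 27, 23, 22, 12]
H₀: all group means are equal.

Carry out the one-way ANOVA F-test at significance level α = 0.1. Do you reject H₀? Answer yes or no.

Group means [43.20, 37.33, 21.20], grand mean 36.417
SSB = Σnᵢ(x̄ᵢ−x̄)² = 1625.433; SSW = ΣΣ(x−x̄ᵢ)² = 574.400
MSB = 1625.433/2 = 812.7167; MSW = 574.400/21 = 27.3524
F = MSB/MSW = 29.7128
df = (2, 21)
p-value (upper-tail) = 0.00000
At α=0.1: p < α → reject H₀

reject H₀: yes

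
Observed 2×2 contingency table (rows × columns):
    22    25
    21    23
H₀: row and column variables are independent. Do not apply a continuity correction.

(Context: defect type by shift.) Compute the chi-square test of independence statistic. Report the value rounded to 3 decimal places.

Row totals [47, 44], col totals [43, 48], n=91
χ² = (22−22.21)²/22.21 + (25−24.79)²/24.79 + (21−20.79)²/20.79 + (23−23.21)²/23.21 = 0.0077
df = 1

test statistic = 0.008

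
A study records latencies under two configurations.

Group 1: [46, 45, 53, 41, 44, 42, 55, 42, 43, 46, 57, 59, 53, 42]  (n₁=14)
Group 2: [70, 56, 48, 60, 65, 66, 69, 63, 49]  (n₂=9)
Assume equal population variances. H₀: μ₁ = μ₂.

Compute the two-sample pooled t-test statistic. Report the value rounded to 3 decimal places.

test statistic = -4.302

x̄₁=47.714, s₁=6.293, n₁=14
x̄₂=60.667, s₂=8.124, n₂=9
s_p² = [13·6.293² + 8·8.124²]/21 = 49.6599
SE = √(s_p²·(1/14+1/9)) = 3.0108
t = (47.714−60.667)/3.0108 = -4.3020
df = 21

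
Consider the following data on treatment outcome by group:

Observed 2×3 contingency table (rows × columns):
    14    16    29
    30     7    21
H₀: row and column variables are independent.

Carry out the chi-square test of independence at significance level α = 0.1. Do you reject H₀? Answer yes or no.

reject H₀: yes

Row totals [59, 58], col totals [44, 23, 50], n=117
χ² = (14−22.19)²/22.19 + (16−11.60)²/11.60 + (29−25.21)²/25.21 + (30−21.81)²/21.81 + (7−11.40)²/11.40 + (21−24.79)²/24.79 = 10.6121
df = 2
p-value (upper-tail) = 0.00496
At α=0.1: p < α → reject H₀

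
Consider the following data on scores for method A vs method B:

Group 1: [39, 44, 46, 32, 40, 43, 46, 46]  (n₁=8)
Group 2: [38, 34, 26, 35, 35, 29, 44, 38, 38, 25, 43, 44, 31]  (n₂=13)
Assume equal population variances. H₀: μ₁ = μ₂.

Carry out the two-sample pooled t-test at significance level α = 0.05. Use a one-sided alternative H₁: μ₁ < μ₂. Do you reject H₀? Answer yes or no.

x̄₁=42.000, s₁=4.870, n₁=8
x̄₂=35.385, s₂=6.358, n₂=13
s_p² = [7·4.870² + 12·6.358²]/19 = 34.2672
SE = √(s_p²·(1/8+1/13)) = 2.6305
t = (42.000−35.385)/2.6305 = 2.5149
df = 19
p-value (one-sided, H₁ less) = 0.98947
At α=0.05: p ≥ α → fail to reject H₀

reject H₀: no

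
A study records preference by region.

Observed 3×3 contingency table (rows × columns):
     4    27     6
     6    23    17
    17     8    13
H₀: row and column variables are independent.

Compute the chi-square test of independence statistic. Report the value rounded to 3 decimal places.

Row totals [37, 46, 38], col totals [27, 58, 36], n=121
χ² = (4−8.26)²/8.26 + (27−17.74)²/17.74 + (6−11.01)²/11.01 + (6−10.26)²/10.26 + (23−22.05)²/22.05 + (17−13.69)²/13.69 + (17−8.48)²/8.48 + (8−18.21)²/18.21 + (13−11.31)²/11.31 = 26.4719
df = 4

test statistic = 26.472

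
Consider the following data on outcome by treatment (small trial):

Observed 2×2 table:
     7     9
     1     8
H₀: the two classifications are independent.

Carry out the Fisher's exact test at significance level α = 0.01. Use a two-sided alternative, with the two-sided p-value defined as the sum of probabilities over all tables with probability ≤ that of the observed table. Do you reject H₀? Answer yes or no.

reject H₀: no

Margins: r₁=16, r₂=9, c₁=8, c₂=17, n=25
p_obs = C(16,7)·C(9,1)/C(25,8); sum pmf over tables with pmf ≤ p_obs
p-value (two-sided) = 0.18219
At α=0.01: p ≥ α → fail to reject H₀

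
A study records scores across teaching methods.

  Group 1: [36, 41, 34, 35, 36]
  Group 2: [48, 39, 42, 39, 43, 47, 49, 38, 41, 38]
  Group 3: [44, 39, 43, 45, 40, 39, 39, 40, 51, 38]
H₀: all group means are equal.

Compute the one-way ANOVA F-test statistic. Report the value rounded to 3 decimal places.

Group means [36.40, 42.40, 41.80], grand mean 40.960
SSB = Σnᵢ(x̄ᵢ−x̄)² = 131.760; SSW = ΣΣ(x−x̄ᵢ)² = 335.200
MSB = 131.760/2 = 65.8800; MSW = 335.200/22 = 15.2364
F = MSB/MSW = 4.3239
df = (2, 22)

test statistic = 4.324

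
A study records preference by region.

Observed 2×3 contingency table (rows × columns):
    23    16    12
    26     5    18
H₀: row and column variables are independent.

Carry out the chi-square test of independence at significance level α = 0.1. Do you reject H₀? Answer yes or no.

reject H₀: yes

Row totals [51, 49], col totals [49, 21, 30], n=100
χ² = (23−24.99)²/24.99 + (16−10.71)²/10.71 + (12−15.30)²/15.30 + (26−24.01)²/24.01 + (5−10.29)²/10.29 + (18−14.70)²/14.70 = 7.1084
df = 2
p-value (upper-tail) = 0.02860
At α=0.1: p < α → reject H₀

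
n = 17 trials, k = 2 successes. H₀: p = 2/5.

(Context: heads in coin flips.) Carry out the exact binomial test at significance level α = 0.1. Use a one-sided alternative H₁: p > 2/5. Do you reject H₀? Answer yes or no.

Exact binomial: n=17, k=2, p₀=2/5=0.4000
P(X≥2) from Σ C(n,i)·p₀^i·(1−p₀)^(n−i)
p-value (one-sided, H₁ greater) = 0.99791
At α=0.1: p ≥ α → fail to reject H₀

reject H₀: no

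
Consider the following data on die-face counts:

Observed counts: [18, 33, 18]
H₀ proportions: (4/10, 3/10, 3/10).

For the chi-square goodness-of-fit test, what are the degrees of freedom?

degrees of freedom = 2

df = k − 1 = 3 − 1 = 2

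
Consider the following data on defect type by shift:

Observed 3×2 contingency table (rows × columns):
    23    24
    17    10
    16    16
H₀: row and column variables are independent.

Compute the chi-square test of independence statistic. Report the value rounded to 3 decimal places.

Row totals [47, 27, 32], col totals [56, 50], n=106
χ² = (23−24.83)²/24.83 + (24−22.17)²/22.17 + (17−14.26)²/14.26 + (10−12.74)²/12.74 + (16−16.91)²/16.91 + (16−15.09)²/15.09 = 1.5013
df = 2

test statistic = 1.501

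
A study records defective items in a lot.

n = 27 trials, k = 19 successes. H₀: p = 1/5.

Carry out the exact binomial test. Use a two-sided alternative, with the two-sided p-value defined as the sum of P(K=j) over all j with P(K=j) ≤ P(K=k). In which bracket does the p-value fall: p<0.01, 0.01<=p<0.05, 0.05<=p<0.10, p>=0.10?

p-value bracket: p<0.01

Exact binomial: n=27, k=19, p₀=1/5=0.2000
P(X=j) = C(n,j)·p₀^j·(1−p₀)^(n−j); p = Σ P(X=j) over j with P(X=j) ≤ P(X=19)
p-value (two-sided) = 0.00000
→ bracket: p<0.01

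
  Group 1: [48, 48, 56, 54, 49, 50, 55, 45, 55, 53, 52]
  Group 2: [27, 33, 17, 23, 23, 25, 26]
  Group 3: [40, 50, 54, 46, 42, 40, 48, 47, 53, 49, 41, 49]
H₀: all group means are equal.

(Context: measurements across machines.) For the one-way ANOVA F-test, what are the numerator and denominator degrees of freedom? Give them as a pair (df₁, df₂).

k = 3 groups, N = 30 total
df = (k−1, N−k) = (3−1, 30−3) = (2, 27)

degrees of freedom = [2, 27]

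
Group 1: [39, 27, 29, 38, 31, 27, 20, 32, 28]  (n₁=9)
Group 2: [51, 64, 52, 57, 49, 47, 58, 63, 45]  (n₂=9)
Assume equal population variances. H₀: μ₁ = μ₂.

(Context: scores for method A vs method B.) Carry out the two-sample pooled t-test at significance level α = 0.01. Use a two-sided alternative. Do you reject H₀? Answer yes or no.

x̄₁=30.111, s₁=5.840, n₁=9
x̄₂=54.000, s₂=6.837, n₂=9
s_p² = [8·5.840² + 8·6.837²]/16 = 40.4306
SE = √(s_p²·(1/9+1/9)) = 2.9974
t = (30.111−54.000)/2.9974 = -7.9698
df = 16
p-value (two-sided) = 0.00000
At α=0.01: p < α → reject H₀

reject H₀: yes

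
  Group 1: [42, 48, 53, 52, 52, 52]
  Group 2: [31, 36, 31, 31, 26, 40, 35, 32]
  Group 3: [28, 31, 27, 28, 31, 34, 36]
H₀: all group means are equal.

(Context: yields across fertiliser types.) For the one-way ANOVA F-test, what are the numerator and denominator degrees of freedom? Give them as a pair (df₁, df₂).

degrees of freedom = [2, 18]

k = 3 groups, N = 21 total
df = (k−1, N−k) = (3−1, 21−3) = (2, 18)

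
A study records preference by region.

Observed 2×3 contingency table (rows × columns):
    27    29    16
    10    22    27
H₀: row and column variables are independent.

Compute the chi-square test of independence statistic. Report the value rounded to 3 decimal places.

Row totals [72, 59], col totals [37, 51, 43], n=131
χ² = (27−20.34)²/20.34 + (29−28.03)²/28.03 + (16−23.63)²/23.63 + (10−16.66)²/16.66 + (22−22.97)²/22.97 + (27−19.37)²/19.37 = 10.3979
df = 2

test statistic = 10.398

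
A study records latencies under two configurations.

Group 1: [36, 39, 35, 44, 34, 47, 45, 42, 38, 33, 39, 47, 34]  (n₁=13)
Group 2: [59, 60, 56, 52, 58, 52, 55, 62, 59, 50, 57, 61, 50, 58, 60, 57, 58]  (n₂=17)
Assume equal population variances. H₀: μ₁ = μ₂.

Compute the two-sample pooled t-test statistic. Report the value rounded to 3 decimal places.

test statistic = -10.770

x̄₁=39.462, s₁=5.060, n₁=13
x̄₂=56.706, s₂=3.721, n₂=17
s_p² = [12·5.060² + 16·3.721²]/28 = 18.8843
SE = √(s_p²·(1/13+1/17)) = 1.6011
t = (39.462−56.706)/1.6011 = -10.7704
df = 28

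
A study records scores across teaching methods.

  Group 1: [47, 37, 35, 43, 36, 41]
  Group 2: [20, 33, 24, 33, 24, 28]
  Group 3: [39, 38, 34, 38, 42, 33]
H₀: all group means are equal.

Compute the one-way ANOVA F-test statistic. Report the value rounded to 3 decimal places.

test statistic = 13.696

Group means [39.83, 27.00, 37.33], grand mean 34.722
SSB = Σnᵢ(x̄ᵢ−x̄)² = 555.444; SSW = ΣΣ(x−x̄ᵢ)² = 304.167
MSB = 555.444/2 = 277.7222; MSW = 304.167/15 = 20.2778
F = MSB/MSW = 13.6959
df = (2, 15)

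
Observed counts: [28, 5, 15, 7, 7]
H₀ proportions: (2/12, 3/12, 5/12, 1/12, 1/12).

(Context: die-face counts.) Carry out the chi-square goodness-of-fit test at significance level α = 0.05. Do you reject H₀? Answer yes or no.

n = 62; E_i = n·p_i = [10.33, 15.50, 25.83, 5.17, 5.17]
χ² = (28−10.33)²/10.33 + (5−15.50)²/15.50 + (15−25.83)²/25.83 + (7−5.17)²/5.17 + (7−5.17)²/5.17 = 43.1613
df = 4
p-value (upper-tail) = 0.00000
At α=0.05: p < α → reject H₀

reject H₀: yes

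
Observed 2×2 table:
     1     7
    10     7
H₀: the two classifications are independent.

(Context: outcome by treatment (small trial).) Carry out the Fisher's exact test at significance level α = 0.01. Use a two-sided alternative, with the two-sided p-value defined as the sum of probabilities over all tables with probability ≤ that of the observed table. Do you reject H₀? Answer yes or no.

Margins: r₁=8, r₂=17, c₁=11, c₂=14, n=25
p_obs = C(8,1)·C(17,10)/C(25,11); sum pmf over tables with pmf ≤ p_obs
p-value (two-sided) = 0.04211
At α=0.01: p ≥ α → fail to reject H₀

reject H₀: no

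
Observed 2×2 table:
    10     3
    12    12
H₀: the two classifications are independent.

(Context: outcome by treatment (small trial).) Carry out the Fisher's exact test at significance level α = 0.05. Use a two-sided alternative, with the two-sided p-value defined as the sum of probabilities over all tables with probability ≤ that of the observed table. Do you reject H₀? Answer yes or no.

Margins: r₁=13, r₂=24, c₁=22, c₂=15, n=37
p_obs = C(13,10)·C(24,12)/C(37,22); sum pmf over tables with pmf ≤ p_obs
p-value (two-sided) = 0.16548
At α=0.05: p ≥ α → fail to reject H₀

reject H₀: no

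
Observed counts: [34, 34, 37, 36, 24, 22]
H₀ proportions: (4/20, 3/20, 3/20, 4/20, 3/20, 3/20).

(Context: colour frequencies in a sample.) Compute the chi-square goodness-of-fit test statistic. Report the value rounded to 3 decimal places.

n = 187; E_i = n·p_i = [37.40, 28.05, 28.05, 37.40, 28.05, 28.05]
χ² = (34−37.40)²/37.40 + (34−28.05)²/28.05 + (37−28.05)²/28.05 + (36−37.40)²/37.40 + (24−28.05)²/28.05 + (22−28.05)²/28.05 = 6.3690
df = 5

test statistic = 6.369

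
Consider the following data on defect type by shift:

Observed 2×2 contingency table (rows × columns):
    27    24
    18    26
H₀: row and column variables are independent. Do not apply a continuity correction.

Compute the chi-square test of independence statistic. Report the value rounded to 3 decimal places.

test statistic = 1.372

Row totals [51, 44], col totals [45, 50], n=95
χ² = (27−24.16)²/24.16 + (24−26.84)²/26.84 + (18−20.84)²/20.84 + (26−23.16)²/23.16 = 1.3717
df = 1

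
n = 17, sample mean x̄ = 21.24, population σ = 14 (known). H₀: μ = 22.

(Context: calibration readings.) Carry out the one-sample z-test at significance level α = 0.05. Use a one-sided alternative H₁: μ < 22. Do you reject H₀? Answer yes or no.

reject H₀: no

SE = σ/√n = 14/√17 = 3.3955
z = (x̄−μ₀)/SE = (21.24−22)/3.3955 = -0.2238
p-value (one-sided, H₁ less) = 0.41145
At α=0.05: p ≥ α → fail to reject H₀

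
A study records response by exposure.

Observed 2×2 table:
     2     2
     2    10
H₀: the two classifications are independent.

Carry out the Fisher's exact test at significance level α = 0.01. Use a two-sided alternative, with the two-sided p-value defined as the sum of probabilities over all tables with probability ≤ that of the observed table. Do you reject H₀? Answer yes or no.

Margins: r₁=4, r₂=12, c₁=4, c₂=12, n=16
p_obs = C(4,2)·C(12,2)/C(16,4); sum pmf over tables with pmf ≤ p_obs
p-value (two-sided) = 0.24451
At α=0.01: p ≥ α → fail to reject H₀

reject H₀: no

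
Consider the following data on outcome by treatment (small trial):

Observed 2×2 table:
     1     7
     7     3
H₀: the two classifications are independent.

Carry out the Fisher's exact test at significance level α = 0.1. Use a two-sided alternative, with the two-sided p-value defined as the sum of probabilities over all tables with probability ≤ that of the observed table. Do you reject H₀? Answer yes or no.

reject H₀: yes

Margins: r₁=8, r₂=10, c₁=8, c₂=10, n=18
p_obs = C(8,1)·C(10,7)/C(18,8); sum pmf over tables with pmf ≤ p_obs
p-value (two-sided) = 0.02482
At α=0.1: p < α → reject H₀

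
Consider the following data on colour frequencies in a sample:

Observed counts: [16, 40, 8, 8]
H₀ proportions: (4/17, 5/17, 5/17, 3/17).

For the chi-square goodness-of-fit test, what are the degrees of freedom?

degrees of freedom = 3

df = k − 1 = 4 − 1 = 3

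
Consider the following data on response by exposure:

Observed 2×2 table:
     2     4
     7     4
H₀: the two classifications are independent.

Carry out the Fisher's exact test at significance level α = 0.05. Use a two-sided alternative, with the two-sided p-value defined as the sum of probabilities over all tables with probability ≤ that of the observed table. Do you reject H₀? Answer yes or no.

Margins: r₁=6, r₂=11, c₁=9, c₂=8, n=17
p_obs = C(6,2)·C(11,7)/C(17,9); sum pmf over tables with pmf ≤ p_obs
p-value (two-sided) = 0.33484
At α=0.05: p ≥ α → fail to reject H₀

reject H₀: no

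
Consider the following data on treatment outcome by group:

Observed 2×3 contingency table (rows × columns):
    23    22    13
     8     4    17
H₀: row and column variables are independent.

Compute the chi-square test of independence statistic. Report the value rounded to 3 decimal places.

Row totals [58, 29], col totals [31, 26, 30], n=87
χ² = (23−20.67)²/20.67 + (22−17.33)²/17.33 + (13−20.00)²/20.00 + (8−10.33)²/10.33 + (4−8.67)²/8.67 + (17−10.00)²/10.00 = 11.9096
df = 2

test statistic = 11.910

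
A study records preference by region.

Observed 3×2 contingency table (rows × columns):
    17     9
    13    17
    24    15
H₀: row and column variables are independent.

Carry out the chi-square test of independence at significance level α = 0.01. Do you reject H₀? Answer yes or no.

reject H₀: no

Row totals [26, 30, 39], col totals [54, 41], n=95
χ² = (17−14.78)²/14.78 + (9−11.22)²/11.22 + (13−17.05)²/17.05 + (17−12.95)²/12.95 + (24−22.17)²/22.17 + (15−16.83)²/16.83 = 3.3557
df = 2
p-value (upper-tail) = 0.18678
At α=0.01: p ≥ α → fail to reject H₀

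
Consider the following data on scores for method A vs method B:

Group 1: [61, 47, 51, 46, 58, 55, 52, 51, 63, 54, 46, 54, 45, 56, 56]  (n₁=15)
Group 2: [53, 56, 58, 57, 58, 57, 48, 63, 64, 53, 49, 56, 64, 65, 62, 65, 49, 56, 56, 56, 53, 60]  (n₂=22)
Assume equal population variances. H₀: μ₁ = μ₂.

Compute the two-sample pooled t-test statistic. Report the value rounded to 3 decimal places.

x̄₁=53.000, s₁=5.477, n₁=15
x̄₂=57.182, s₂=5.161, n₂=22
s_p² = [14·5.477² + 21·5.161²]/35 = 27.9792
SE = √(s_p²·(1/15+1/22)) = 1.7712
t = (53.000−57.182)/1.7712 = -2.3610
df = 35

test statistic = -2.361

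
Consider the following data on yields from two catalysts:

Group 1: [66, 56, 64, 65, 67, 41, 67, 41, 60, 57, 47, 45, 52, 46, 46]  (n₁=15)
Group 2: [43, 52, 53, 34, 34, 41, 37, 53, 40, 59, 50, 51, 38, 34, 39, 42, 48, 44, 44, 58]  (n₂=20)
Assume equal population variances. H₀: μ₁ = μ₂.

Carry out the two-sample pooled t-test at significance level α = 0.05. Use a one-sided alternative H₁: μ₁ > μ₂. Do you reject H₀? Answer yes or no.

reject H₀: yes

x̄₁=54.667, s₁=9.803, n₁=15
x̄₂=44.700, s₂=7.875, n₂=20
s_p² = [14·9.803² + 19·7.875²]/33 = 76.4707
SE = √(s_p²·(1/15+1/20)) = 2.9869
t = (54.667−44.700)/2.9869 = 3.3368
df = 33
p-value (one-sided, H₁ greater) = 0.00105
At α=0.05: p < α → reject H₀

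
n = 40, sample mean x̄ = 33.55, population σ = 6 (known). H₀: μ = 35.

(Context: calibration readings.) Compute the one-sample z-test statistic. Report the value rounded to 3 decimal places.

SE = σ/√n = 6/√40 = 0.9487
z = (x̄−μ₀)/SE = (33.55−35)/0.9487 = -1.5284

test statistic = -1.528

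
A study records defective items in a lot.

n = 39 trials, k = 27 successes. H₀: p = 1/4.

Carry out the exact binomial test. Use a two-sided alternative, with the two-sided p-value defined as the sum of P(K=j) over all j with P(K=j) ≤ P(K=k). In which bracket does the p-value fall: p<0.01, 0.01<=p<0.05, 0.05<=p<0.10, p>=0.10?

p-value bracket: p<0.01

Exact binomial: n=39, k=27, p₀=1/4=0.2500
P(X=j) = C(n,j)·p₀^j·(1−p₀)^(n−j); p = Σ P(X=j) over j with P(X=j) ≤ P(X=27)
p-value (two-sided) = 0.00000
→ bracket: p<0.01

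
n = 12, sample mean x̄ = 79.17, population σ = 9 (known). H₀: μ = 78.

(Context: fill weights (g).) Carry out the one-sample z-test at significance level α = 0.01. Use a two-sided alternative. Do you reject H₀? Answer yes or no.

reject H₀: no

SE = σ/√n = 9/√12 = 2.5981
z = (x̄−μ₀)/SE = (79.17−78)/2.5981 = 0.4503
p-value (two-sided) = 0.65247
At α=0.01: p ≥ α → fail to reject H₀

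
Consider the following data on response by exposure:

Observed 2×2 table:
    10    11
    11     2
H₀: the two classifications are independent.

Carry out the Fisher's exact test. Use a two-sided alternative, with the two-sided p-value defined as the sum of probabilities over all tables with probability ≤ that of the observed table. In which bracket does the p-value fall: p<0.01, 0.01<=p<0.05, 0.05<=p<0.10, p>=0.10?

Margins: r₁=21, r₂=13, c₁=21, c₂=13, n=34
p_obs = C(21,10)·C(13,11)/C(34,21); sum pmf over tables with pmf ≤ p_obs
p-value (two-sided) = 0.06724
→ bracket: 0.05<=p<0.10

p-value bracket: 0.05<=p<0.10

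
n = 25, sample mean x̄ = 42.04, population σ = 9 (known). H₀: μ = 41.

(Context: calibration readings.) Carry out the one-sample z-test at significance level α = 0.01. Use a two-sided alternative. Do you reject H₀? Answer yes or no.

SE = σ/√n = 9/√25 = 1.8000
z = (x̄−μ₀)/SE = (42.04−41)/1.8000 = 0.5778
p-value (two-sided) = 0.56341
At α=0.01: p ≥ α → fail to reject H₀

reject H₀: no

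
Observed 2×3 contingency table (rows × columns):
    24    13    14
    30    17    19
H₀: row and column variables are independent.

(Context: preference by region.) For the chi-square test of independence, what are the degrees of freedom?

df = (r−1)(c−1) = (2−1)·(3−1) = 2

degrees of freedom = 2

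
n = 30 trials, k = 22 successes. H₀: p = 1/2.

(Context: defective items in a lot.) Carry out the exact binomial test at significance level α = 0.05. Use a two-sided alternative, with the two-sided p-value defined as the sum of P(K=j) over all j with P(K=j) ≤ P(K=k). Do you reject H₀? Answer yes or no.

Exact binomial: n=30, k=22, p₀=1/2=0.5000
P(X=j) = C(n,j)·p₀^j·(1−p₀)^(n−j); p = Σ P(X=j) over j with P(X=j) ≤ P(X=22)
p-value (two-sided) = 0.01612
At α=0.05: p < α → reject H₀

reject H₀: yes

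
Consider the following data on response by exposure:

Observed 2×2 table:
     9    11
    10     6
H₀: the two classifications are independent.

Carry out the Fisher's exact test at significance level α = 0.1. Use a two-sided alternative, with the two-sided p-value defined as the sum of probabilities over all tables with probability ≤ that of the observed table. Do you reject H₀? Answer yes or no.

reject H₀: no

Margins: r₁=20, r₂=16, c₁=19, c₂=17, n=36
p_obs = C(20,9)·C(16,10)/C(36,19); sum pmf over tables with pmf ≤ p_obs
p-value (two-sided) = 0.33511
At α=0.1: p ≥ α → fail to reject H₀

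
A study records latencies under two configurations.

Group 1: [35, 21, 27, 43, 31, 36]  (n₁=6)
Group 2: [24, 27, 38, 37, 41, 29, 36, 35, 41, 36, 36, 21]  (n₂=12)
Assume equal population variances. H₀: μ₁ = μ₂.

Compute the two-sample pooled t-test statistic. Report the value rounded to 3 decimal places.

x̄₁=32.167, s₁=7.653, n₁=6
x̄₂=33.417, s₂=6.571, n₂=12
s_p² = [5·7.653² + 11·6.571²]/16 = 47.9844
SE = √(s_p²·(1/6+1/12)) = 3.4635
t = (32.167−33.417)/3.4635 = -0.3609
df = 16

test statistic = -0.361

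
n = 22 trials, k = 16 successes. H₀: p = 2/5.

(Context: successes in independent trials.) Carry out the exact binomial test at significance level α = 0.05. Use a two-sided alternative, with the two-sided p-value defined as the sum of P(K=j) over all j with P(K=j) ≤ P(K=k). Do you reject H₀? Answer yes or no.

reject H₀: yes

Exact binomial: n=22, k=16, p₀=2/5=0.4000
P(X=j) = C(n,j)·p₀^j·(1−p₀)^(n−j); p = Σ P(X=j) over j with P(X=j) ≤ P(X=16)
p-value (two-sided) = 0.00348
At α=0.05: p < α → reject H₀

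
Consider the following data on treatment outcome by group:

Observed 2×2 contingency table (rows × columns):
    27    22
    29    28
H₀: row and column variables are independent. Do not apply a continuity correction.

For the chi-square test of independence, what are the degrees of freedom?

df = (r−1)(c−1) = (2−1)·(2−1) = 1

degrees of freedom = 1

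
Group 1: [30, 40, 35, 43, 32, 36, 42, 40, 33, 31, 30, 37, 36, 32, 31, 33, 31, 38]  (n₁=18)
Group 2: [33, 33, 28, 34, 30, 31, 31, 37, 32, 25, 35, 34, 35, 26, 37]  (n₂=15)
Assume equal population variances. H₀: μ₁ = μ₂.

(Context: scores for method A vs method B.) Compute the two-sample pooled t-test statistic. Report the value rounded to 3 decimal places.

test statistic = 2.117

x̄₁=35.000, s₁=4.215, n₁=18
x̄₂=32.067, s₂=3.634, n₂=15
s_p² = [17·4.215² + 14·3.634²]/31 = 15.7075
SE = √(s_p²·(1/18+1/15)) = 1.3856
t = (35.000−32.067)/1.3856 = 2.1171
df = 31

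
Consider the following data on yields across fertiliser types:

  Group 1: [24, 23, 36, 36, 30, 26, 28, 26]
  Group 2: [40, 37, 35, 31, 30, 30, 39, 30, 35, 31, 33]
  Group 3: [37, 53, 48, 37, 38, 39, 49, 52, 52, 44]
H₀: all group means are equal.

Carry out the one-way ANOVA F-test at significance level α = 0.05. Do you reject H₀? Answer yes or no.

Group means [28.62, 33.73, 44.90], grand mean 36.172
SSB = Σnᵢ(x̄ᵢ−x̄)² = 1283.181; SSW = ΣΣ(x−x̄ᵢ)² = 716.957
MSB = 1283.181/2 = 641.5906; MSW = 716.957/26 = 27.5753
F = MSB/MSW = 23.2669
df = (2, 26)
p-value (upper-tail) = 0.00000
At α=0.05: p < α → reject H₀

reject H₀: yes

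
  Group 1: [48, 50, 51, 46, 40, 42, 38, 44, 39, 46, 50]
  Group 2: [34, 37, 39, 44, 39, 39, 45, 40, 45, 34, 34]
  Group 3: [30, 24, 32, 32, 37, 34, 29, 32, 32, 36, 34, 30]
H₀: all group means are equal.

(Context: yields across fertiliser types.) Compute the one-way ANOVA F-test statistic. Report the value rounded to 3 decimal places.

Group means [44.91, 39.09, 31.83], grand mean 38.412
SSB = Σnᵢ(x̄ᵢ−x̄)² = 988.750; SSW = ΣΣ(x−x̄ᵢ)² = 523.485
MSB = 988.750/2 = 494.3752; MSW = 523.485/31 = 16.8866
F = MSB/MSW = 29.2762
df = (2, 31)

test statistic = 29.276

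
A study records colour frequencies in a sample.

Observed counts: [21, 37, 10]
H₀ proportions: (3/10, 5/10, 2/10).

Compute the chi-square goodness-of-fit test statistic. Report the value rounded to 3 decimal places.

test statistic = 1.235

n = 68; E_i = n·p_i = [20.40, 34.00, 13.60]
χ² = (21−20.40)²/20.40 + (37−34.00)²/34.00 + (10−13.60)²/13.60 = 1.2353
df = 2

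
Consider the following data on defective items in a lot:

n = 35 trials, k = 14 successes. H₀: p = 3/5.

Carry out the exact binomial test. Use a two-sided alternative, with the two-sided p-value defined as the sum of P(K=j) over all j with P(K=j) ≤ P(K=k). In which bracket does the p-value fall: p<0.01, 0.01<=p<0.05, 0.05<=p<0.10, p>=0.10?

Exact binomial: n=35, k=14, p₀=3/5=0.6000
P(X=j) = C(n,j)·p₀^j·(1−p₀)^(n−j); p = Σ P(X=j) over j with P(X=j) ≤ P(X=14)
p-value (two-sided) = 0.02342
→ bracket: 0.01<=p<0.05

p-value bracket: 0.01<=p<0.05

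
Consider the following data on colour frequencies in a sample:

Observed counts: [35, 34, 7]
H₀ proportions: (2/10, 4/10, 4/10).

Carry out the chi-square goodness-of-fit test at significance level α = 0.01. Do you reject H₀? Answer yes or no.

reject H₀: yes

n = 76; E_i = n·p_i = [15.20, 30.40, 30.40]
χ² = (35−15.20)²/15.20 + (34−30.40)²/30.40 + (7−30.40)²/30.40 = 44.2303
df = 2
p-value (upper-tail) = 0.00000
At α=0.01: p < α → reject H₀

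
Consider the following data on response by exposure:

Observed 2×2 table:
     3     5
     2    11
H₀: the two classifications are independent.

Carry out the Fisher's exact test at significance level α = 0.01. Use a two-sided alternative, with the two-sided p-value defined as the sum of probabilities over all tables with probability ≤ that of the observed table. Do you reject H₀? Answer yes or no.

reject H₀: no

Margins: r₁=8, r₂=13, c₁=5, c₂=16, n=21
p_obs = C(8,3)·C(13,2)/C(21,5); sum pmf over tables with pmf ≤ p_obs
p-value (two-sided) = 0.32537
At α=0.01: p ≥ α → fail to reject H₀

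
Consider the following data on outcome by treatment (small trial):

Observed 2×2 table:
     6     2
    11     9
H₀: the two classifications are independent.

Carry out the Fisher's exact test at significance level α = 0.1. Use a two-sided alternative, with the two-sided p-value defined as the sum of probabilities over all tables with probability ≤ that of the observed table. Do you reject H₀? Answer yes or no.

reject H₀: no

Margins: r₁=8, r₂=20, c₁=17, c₂=11, n=28
p_obs = C(8,6)·C(20,11)/C(28,17); sum pmf over tables with pmf ≤ p_obs
p-value (two-sided) = 0.41880
At α=0.1: p ≥ α → fail to reject H₀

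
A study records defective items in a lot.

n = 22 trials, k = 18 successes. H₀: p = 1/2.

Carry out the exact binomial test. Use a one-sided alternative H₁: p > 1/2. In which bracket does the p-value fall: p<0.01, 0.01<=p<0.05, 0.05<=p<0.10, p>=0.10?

p-value bracket: p<0.01

Exact binomial: n=22, k=18, p₀=1/2=0.5000
P(X≥18) from Σ C(n,i)·p₀^i·(1−p₀)^(n−i)
p-value (one-sided, H₁ greater) = 0.00217
→ bracket: p<0.01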